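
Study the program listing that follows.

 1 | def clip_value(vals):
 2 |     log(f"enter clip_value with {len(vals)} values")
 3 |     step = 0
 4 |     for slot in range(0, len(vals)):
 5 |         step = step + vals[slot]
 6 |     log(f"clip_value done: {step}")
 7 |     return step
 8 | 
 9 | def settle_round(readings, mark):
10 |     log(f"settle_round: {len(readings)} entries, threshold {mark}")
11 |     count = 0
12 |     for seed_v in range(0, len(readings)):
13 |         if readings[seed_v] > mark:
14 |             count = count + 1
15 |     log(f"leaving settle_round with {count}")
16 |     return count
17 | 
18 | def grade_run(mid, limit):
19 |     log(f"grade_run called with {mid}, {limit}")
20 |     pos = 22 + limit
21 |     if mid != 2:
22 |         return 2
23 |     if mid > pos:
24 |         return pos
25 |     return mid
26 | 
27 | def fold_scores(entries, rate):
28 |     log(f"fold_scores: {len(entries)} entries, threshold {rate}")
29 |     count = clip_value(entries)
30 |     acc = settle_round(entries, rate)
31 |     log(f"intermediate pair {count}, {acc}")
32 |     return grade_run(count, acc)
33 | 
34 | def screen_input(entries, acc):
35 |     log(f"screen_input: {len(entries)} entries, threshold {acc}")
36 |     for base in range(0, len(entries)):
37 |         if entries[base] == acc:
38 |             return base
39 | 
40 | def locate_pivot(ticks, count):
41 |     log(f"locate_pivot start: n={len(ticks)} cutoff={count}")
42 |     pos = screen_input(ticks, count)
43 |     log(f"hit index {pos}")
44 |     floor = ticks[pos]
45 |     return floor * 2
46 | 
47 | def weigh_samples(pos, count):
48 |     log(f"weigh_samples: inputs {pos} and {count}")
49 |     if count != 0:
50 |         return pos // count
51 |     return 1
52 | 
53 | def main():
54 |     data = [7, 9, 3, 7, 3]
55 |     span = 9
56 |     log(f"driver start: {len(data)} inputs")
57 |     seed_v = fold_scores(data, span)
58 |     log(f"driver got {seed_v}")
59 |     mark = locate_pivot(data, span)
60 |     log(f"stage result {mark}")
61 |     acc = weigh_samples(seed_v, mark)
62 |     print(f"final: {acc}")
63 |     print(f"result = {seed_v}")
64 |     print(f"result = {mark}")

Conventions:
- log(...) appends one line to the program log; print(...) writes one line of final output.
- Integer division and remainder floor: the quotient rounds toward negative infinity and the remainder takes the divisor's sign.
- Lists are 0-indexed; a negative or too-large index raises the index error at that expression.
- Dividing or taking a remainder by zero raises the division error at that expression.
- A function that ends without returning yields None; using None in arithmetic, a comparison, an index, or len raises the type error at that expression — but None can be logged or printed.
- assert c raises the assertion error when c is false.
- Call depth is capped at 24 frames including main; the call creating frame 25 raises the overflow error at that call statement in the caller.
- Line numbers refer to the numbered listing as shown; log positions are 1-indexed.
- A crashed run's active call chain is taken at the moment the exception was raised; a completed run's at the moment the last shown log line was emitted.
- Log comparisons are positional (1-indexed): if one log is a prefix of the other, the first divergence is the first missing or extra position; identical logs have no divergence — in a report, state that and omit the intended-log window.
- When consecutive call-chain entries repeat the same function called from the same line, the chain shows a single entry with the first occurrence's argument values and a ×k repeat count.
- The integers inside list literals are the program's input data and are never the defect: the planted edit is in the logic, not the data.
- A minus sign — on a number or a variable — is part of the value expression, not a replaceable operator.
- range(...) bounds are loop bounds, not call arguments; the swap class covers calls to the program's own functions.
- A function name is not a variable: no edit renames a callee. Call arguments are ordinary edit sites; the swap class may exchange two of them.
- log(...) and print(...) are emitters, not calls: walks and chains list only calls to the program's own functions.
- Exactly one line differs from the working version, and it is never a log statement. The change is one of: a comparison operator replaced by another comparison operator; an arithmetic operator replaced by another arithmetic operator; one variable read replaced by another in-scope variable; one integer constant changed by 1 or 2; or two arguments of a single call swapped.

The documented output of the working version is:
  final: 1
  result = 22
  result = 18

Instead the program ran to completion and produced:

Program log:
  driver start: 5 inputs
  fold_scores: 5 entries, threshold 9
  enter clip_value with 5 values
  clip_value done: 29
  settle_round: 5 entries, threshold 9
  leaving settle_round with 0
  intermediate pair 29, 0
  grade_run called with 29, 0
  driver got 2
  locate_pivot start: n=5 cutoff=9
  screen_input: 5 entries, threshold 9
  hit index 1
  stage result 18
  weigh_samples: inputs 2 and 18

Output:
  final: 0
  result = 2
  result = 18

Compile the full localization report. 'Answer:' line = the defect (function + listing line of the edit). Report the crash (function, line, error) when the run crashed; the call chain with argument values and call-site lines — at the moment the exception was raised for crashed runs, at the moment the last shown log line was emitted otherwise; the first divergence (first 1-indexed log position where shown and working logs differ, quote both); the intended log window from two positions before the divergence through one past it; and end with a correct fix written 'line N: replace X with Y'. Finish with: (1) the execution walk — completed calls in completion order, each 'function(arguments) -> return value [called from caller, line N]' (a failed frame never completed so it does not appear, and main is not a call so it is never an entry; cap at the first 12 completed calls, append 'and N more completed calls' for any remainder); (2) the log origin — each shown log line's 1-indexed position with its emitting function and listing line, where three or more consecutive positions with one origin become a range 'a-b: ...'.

Answer: the defect is in grade_run at line 21.
Key observation: At log position 9 the runs split — shown 'driver got 2', but the working version logs 'driver got 22'.
Call chain: main -> weigh_samples(2, 18) (called at line 61).
First divergence: position 9 — the shown line 'driver got 2' should read 'driver got 22'.
Intended log window:
  7: intermediate pair 29, 0
  8: grade_run called with 29, 0
  9: driver got 22
  10: locate_pivot start: n=5 cutoff=9
Execution walk:
  clip_value([7, 9, 3, 7, 3]) -> 29  [called from fold_scores, line 29]
  settle_round([7, 9, 3, 7, 3], 9) -> 0  [called from fold_scores, line 30]
  grade_run(29, 0) -> 2  [called from fold_scores, line 32]
  fold_scores([7, 9, 3, 7, 3], 9) -> 2  [called from main, line 57]
  screen_input([7, 9, 3, 7, 3], 9) -> 1  [called from locate_pivot, line 42]
  locate_pivot([7, 9, 3, 7, 3], 9) -> 18  [called from main, line 59]
  weigh_samples(2, 18) -> 0  [called from main, line 61]
Origin of each log line:
  1 — main, line 56
  2 — fold_scores, line 28
  3 — clip_value, line 2
  4 — clip_value, line 6
  5 — settle_round, line 10
  6 — settle_round, line 15
  7 — fold_scores, line 31
  8 — grade_run, line 19
  9 — main, line 58
  10 — locate_pivot, line 41
  11 — screen_input, line 35
  12 — locate_pivot, line 43
  13 — main, line 60
  14 — weigh_samples, line 48
A correct fix: line 21: replace `!=` with `<`.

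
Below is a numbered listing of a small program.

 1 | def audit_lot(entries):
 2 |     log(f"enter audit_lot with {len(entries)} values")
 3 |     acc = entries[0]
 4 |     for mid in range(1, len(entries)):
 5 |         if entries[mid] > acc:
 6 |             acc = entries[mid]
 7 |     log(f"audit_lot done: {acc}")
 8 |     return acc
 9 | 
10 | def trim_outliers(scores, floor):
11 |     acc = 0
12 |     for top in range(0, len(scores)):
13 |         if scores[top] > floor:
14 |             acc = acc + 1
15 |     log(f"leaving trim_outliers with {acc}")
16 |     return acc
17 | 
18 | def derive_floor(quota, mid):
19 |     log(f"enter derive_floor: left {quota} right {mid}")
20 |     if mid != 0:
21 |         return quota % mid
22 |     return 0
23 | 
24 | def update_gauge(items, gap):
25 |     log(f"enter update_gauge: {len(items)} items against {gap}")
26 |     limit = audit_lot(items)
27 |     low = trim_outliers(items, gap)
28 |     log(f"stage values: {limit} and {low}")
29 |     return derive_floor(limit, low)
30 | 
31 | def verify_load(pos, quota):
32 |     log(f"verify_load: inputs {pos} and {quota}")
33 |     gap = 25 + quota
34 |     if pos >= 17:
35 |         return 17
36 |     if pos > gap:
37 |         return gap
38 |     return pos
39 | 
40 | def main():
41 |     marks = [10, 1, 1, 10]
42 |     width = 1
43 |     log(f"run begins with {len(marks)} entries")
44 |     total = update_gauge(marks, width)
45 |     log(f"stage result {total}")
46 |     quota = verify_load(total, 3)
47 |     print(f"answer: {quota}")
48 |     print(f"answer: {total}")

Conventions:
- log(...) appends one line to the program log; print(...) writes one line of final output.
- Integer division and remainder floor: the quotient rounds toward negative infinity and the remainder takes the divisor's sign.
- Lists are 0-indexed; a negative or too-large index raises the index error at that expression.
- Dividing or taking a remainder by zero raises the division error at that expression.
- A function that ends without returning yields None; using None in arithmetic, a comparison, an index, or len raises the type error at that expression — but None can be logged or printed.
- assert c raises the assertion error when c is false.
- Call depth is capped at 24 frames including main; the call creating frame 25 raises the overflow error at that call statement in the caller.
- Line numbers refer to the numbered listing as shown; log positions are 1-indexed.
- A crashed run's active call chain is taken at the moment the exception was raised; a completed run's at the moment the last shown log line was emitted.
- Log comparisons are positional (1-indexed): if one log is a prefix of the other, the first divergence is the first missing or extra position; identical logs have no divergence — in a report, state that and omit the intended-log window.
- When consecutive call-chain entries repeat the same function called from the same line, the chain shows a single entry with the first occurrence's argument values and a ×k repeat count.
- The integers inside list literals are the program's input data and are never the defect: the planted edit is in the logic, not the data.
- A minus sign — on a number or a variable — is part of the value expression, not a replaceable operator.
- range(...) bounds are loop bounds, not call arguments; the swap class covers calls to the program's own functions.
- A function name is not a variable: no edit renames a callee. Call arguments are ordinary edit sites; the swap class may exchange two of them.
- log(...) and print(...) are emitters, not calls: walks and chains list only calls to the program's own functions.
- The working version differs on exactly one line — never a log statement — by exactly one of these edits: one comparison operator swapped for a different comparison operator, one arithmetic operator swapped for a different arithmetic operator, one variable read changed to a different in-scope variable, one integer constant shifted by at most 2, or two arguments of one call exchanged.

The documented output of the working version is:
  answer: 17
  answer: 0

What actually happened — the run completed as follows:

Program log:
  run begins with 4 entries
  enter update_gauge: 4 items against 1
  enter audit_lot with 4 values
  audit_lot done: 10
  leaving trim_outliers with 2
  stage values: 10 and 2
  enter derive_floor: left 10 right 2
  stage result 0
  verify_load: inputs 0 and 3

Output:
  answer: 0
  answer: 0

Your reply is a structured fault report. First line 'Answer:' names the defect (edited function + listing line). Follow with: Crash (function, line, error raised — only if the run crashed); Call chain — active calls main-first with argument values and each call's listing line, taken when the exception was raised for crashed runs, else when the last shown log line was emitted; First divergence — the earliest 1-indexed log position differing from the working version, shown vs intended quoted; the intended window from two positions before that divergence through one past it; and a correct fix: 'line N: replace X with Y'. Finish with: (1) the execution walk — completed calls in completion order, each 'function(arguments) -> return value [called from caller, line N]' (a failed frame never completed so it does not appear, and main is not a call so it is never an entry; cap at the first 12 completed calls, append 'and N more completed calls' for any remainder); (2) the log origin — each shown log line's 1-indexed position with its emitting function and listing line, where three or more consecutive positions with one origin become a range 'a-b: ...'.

Answer: the defect is in verify_load at line 34.
Key fact: Log streams are identical — the defect surfaces only in the printed output.
Call chain: main -> verify_load(0, 3) (called at line 46).
First divergence: none (the log streams are identical).
Execution walk:
  audit_lot([10, 1, 1, 10]) -> 10  [called from update_gauge, line 26]
  trim_outliers([10, 1, 1, 10], 1) -> 2  [called from update_gauge, line 27]
  derive_floor(10, 2) -> 0  [called from update_gauge, line 29]
  update_gauge([10, 1, 1, 10], 1) -> 0  [called from main, line 44]
  verify_load(0, 3) -> 0  [called from main, line 46]
Log origins:
  1: logged in main at line 43
  2: logged in update_gauge at line 25
  3: logged in audit_lot at line 2
  4: logged in audit_lot at line 7
  5: logged in trim_outliers at line 15
  6: logged in update_gauge at line 28
  7: logged in derive_floor at line 19
  8: logged in main at line 45
  9: logged in verify_load at line 32
A correct fix: line 34: replace `>=` with `<`.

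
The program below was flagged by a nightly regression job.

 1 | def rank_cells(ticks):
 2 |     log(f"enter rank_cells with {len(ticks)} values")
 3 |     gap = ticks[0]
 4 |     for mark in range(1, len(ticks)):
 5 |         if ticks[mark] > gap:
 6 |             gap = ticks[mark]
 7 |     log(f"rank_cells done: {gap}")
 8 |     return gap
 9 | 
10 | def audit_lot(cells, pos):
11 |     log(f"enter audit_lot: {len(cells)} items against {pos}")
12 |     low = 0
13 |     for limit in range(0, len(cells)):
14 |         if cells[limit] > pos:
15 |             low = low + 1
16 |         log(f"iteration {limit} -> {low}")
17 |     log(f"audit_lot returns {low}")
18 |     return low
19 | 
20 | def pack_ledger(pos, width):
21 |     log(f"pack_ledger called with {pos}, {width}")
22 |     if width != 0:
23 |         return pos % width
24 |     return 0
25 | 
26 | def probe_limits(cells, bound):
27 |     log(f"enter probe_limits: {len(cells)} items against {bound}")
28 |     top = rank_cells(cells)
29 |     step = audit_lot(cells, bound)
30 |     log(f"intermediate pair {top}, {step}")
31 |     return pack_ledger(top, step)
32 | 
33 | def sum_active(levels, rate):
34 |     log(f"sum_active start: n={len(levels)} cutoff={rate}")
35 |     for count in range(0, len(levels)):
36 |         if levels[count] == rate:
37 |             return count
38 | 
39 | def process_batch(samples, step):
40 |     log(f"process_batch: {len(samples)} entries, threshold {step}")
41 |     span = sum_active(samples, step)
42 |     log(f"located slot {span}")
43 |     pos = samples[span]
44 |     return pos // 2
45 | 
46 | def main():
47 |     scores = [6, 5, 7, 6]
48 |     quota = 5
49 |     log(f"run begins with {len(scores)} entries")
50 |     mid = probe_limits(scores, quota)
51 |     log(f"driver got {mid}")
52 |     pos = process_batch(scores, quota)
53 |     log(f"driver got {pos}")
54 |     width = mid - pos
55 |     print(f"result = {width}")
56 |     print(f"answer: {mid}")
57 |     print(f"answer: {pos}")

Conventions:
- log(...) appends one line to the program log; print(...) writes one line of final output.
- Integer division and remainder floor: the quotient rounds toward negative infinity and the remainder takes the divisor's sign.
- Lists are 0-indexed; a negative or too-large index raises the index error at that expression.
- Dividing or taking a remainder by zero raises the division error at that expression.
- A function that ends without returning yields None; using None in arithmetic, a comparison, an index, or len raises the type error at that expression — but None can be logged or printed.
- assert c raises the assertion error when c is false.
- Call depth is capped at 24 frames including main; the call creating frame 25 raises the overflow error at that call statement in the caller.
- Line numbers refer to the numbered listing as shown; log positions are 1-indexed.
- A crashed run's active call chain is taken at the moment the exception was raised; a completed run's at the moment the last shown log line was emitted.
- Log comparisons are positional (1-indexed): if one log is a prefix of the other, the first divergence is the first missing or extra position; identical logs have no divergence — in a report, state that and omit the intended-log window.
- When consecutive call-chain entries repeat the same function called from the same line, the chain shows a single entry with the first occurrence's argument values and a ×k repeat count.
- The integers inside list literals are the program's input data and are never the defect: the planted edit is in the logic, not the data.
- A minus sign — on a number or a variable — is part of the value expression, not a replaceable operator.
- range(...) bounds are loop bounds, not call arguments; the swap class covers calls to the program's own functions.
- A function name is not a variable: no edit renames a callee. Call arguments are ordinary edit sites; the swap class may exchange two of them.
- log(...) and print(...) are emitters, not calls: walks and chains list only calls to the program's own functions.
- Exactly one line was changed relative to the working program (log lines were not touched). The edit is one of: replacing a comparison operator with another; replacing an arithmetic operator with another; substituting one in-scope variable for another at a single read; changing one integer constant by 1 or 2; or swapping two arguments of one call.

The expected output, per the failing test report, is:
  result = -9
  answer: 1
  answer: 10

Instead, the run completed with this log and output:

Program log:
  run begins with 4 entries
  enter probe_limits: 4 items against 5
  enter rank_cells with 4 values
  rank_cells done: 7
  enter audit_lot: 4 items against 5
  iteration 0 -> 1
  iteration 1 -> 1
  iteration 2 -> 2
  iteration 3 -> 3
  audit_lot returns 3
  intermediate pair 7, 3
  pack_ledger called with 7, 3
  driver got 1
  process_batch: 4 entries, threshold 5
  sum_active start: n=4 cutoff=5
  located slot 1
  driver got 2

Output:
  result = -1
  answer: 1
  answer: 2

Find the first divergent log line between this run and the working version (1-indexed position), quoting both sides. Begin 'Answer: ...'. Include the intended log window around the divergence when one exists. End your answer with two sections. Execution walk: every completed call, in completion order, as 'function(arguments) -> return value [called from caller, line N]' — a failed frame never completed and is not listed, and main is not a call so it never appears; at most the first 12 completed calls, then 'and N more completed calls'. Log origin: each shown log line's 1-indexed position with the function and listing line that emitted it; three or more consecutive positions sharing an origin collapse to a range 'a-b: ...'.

Answer: position 17 — shown 'driver got 2', intended 'driver got 10'.
Intended log window:
  15: sum_active start: n=4 cutoff=5
  16: located slot 1
  17: driver got 10
Execution walk:
  rank_cells([6, 5, 7, 6]) -> 7  [called from probe_limits, line 28]
  audit_lot([6, 5, 7, 6], 5) -> 3  [called from probe_limits, line 29]
  pack_ledger(7, 3) -> 1  [called from probe_limits, line 31]
  probe_limits([6, 5, 7, 6], 5) -> 1  [called from main, line 50]
  sum_active([6, 5, 7, 6], 5) -> 1  [called from process_batch, line 41]
  process_batch([6, 5, 7, 6], 5) -> 2  [called from main, line 52]
Origin of each log line:
  1: emitted by main (line 49)
  2: emitted by probe_limits (line 27)
  3: emitted by rank_cells (line 2)
  4: emitted by rank_cells (line 7)
  5: emitted by audit_lot (line 11)
  6-9: emitted by audit_lot (line 16)
  10: emitted by audit_lot (line 17)
  11: emitted by probe_limits (line 30)
  12: emitted by pack_ledger (line 21)
  13: emitted by main (line 51)
  14: emitted by process_batch (line 40)
  15: emitted by sum_active (line 34)
  16: emitted by process_batch (line 42)
  17: emitted by main (line 53)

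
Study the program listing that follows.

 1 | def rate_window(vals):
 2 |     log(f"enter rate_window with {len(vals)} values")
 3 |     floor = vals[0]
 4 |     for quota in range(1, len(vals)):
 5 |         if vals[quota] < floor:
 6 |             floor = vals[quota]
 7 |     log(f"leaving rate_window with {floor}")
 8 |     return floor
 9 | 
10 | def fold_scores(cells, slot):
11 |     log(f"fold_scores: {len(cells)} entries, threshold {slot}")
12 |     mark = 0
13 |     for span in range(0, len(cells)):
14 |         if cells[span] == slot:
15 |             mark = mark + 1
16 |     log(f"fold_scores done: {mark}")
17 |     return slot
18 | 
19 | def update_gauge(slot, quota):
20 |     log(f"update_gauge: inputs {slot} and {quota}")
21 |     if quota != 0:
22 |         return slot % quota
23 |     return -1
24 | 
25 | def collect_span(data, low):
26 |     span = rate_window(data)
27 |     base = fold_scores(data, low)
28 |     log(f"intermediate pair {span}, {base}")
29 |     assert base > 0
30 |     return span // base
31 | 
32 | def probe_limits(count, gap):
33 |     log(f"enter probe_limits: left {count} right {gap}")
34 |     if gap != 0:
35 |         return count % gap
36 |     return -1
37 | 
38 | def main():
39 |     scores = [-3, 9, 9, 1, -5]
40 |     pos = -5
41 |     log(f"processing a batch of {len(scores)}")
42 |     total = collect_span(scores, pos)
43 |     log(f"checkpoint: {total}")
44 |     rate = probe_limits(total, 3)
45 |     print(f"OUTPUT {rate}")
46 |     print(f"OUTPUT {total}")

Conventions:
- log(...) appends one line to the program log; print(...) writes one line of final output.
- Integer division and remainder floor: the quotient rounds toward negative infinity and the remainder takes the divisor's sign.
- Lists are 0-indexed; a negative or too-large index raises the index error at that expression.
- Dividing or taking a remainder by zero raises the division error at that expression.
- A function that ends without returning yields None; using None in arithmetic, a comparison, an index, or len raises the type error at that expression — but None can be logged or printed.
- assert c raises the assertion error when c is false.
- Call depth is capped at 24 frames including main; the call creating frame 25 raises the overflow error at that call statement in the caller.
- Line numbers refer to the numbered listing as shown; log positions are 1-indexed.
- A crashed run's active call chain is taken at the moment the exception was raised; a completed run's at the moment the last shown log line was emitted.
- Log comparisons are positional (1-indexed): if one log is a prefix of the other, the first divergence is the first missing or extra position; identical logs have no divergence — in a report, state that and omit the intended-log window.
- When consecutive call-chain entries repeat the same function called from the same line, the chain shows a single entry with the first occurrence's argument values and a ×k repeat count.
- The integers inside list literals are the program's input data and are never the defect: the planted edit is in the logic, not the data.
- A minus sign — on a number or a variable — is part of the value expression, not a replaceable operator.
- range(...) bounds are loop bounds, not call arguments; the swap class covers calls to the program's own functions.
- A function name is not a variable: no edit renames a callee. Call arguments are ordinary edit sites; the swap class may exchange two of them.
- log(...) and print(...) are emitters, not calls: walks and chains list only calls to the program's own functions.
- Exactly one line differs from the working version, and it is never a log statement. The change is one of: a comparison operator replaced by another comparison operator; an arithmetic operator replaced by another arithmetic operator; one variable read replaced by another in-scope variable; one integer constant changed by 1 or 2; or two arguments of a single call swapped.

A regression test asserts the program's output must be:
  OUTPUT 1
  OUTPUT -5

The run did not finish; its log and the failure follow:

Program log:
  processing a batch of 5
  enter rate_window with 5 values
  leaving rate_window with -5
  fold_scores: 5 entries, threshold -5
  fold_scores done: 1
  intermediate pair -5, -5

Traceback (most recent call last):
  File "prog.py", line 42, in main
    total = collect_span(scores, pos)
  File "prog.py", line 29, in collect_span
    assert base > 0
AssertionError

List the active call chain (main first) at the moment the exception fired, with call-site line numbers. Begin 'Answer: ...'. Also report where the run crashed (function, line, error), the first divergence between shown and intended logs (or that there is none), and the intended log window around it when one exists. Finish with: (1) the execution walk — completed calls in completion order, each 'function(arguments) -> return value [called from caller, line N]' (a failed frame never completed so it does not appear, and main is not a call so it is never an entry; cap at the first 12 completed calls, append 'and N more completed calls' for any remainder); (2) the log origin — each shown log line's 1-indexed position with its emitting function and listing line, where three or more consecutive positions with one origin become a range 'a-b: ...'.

Answer: main -> collect_span (called at line 42).
Key observation: The log first diverges at position 6: the faulty run prints 'intermediate pair -5, -5' where the working version prints 'intermediate pair -5, 1'.
Crash: collect_span, line 29, AssertionError.
First divergence: at position 6 the run shows 'intermediate pair -5, -5' where the working version logs 'intermediate pair -5, 1'.
Intended log window:
  4: fold_scores: 5 entries, threshold -5
  5: fold_scores done: 1
  6: intermediate pair -5, 1
  7: checkpoint: -5
Execution walk:
  rate_window([-3, 9, 9, 1, -5]) -> -5  [called from collect_span, line 26]
  fold_scores([-3, 9, 9, 1, -5], -5) -> -5  [called from collect_span, line 27]
Log line origins:
  1: emitted by main (line 41)
  2: emitted by rate_window (line 2)
  3: emitted by rate_window (line 7)
  4: emitted by fold_scores (line 11)
  5: emitted by fold_scores (line 16)
  6: emitted by collect_span (line 28)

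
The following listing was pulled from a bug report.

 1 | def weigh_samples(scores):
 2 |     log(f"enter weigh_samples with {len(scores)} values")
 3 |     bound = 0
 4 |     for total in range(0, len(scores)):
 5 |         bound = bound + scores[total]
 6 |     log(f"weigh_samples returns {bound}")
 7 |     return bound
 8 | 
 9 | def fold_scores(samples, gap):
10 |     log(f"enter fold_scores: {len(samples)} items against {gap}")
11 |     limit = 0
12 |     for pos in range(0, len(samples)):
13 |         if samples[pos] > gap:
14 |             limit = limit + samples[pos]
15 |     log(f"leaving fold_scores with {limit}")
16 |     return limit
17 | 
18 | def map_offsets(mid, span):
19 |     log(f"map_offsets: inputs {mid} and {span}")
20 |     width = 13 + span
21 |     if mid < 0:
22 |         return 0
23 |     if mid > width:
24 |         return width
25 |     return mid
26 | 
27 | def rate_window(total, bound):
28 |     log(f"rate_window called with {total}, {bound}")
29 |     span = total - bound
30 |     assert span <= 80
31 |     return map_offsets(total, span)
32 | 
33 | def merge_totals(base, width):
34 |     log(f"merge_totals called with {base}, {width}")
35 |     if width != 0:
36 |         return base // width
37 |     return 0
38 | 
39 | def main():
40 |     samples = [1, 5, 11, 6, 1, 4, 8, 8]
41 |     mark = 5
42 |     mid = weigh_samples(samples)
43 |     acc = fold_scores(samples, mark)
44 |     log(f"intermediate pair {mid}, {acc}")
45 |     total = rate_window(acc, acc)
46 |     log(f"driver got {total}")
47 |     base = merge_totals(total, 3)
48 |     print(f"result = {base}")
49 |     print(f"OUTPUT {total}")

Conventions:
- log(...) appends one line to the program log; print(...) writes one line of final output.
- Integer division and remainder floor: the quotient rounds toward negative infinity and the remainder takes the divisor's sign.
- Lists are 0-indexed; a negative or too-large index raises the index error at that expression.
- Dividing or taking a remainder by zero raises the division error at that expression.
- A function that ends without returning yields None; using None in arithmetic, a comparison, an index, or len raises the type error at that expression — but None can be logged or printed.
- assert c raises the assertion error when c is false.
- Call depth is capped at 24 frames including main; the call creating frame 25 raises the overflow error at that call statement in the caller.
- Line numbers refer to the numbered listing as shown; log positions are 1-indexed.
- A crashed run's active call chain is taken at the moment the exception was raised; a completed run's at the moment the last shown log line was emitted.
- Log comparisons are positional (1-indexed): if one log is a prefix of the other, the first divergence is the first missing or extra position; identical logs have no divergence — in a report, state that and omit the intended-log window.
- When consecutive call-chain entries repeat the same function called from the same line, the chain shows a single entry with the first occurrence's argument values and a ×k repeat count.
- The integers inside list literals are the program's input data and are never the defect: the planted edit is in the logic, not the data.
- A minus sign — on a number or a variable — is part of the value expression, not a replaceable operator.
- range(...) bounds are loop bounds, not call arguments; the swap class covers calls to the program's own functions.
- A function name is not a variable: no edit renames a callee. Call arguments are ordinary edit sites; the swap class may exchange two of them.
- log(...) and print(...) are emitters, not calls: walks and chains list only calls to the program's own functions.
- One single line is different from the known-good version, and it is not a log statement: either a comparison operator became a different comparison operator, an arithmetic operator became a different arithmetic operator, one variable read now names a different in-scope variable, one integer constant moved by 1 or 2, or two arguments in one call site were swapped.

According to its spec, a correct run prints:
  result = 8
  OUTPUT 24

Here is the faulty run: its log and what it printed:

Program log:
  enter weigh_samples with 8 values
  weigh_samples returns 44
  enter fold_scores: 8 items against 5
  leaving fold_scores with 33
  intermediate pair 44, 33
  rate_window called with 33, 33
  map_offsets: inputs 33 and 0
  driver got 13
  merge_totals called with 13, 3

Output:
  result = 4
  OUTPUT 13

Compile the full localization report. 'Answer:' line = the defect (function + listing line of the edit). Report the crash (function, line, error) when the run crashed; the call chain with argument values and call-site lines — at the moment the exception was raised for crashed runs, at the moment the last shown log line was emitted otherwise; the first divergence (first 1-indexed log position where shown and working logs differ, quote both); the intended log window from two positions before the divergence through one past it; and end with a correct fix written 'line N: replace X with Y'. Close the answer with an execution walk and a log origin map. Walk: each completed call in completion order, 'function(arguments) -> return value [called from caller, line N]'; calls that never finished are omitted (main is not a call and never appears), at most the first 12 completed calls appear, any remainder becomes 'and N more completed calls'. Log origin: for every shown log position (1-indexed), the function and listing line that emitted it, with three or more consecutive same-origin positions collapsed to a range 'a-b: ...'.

Answer: the defect is in main at line 45.
Key observation: Everything matches until log position 6, which reads 'rate_window called with 33, 33' in place of 'rate_window called with 44, 33'.
Call chain: main -> merge_totals(13, 3) (called at line 47).
First divergence: position 6; shown 'rate_window called with 33, 33' vs intended 'rate_window called with 44, 33'.
Intended log window:
  4: leaving fold_scores with 33
  5: intermediate pair 44, 33
  6: rate_window called with 44, 33
  7: map_offsets: inputs 44 and 11
Execution walk:
  weigh_samples([1, 5, 11, 6, 1, 4, 8, 8]) -> 44  [called from main, line 42]
  fold_scores([1, 5, 11, 6, 1, 4, 8, 8], 5) -> 33  [called from main, line 43]
  map_offsets(33, 0) -> 13  [called from rate_window, line 31]
  rate_window(33, 33) -> 13  [called from main, line 45]
  merge_totals(13, 3) -> 4  [called from main, line 47]
Log origin:
  1: emitted by weigh_samples (line 2)
  2: emitted by weigh_samples (line 6)
  3: emitted by fold_scores (line 10)
  4: emitted by fold_scores (line 15)
  5: emitted by main (line 44)
  6: emitted by rate_window (line 28)
  7: emitted by map_offsets (line 19)
  8: emitted by main (line 46)
  9: emitted by merge_totals (line 34)
A correct fix: line 45: replace `rate_window(acc, acc)` with `rate_window(mid, acc)`.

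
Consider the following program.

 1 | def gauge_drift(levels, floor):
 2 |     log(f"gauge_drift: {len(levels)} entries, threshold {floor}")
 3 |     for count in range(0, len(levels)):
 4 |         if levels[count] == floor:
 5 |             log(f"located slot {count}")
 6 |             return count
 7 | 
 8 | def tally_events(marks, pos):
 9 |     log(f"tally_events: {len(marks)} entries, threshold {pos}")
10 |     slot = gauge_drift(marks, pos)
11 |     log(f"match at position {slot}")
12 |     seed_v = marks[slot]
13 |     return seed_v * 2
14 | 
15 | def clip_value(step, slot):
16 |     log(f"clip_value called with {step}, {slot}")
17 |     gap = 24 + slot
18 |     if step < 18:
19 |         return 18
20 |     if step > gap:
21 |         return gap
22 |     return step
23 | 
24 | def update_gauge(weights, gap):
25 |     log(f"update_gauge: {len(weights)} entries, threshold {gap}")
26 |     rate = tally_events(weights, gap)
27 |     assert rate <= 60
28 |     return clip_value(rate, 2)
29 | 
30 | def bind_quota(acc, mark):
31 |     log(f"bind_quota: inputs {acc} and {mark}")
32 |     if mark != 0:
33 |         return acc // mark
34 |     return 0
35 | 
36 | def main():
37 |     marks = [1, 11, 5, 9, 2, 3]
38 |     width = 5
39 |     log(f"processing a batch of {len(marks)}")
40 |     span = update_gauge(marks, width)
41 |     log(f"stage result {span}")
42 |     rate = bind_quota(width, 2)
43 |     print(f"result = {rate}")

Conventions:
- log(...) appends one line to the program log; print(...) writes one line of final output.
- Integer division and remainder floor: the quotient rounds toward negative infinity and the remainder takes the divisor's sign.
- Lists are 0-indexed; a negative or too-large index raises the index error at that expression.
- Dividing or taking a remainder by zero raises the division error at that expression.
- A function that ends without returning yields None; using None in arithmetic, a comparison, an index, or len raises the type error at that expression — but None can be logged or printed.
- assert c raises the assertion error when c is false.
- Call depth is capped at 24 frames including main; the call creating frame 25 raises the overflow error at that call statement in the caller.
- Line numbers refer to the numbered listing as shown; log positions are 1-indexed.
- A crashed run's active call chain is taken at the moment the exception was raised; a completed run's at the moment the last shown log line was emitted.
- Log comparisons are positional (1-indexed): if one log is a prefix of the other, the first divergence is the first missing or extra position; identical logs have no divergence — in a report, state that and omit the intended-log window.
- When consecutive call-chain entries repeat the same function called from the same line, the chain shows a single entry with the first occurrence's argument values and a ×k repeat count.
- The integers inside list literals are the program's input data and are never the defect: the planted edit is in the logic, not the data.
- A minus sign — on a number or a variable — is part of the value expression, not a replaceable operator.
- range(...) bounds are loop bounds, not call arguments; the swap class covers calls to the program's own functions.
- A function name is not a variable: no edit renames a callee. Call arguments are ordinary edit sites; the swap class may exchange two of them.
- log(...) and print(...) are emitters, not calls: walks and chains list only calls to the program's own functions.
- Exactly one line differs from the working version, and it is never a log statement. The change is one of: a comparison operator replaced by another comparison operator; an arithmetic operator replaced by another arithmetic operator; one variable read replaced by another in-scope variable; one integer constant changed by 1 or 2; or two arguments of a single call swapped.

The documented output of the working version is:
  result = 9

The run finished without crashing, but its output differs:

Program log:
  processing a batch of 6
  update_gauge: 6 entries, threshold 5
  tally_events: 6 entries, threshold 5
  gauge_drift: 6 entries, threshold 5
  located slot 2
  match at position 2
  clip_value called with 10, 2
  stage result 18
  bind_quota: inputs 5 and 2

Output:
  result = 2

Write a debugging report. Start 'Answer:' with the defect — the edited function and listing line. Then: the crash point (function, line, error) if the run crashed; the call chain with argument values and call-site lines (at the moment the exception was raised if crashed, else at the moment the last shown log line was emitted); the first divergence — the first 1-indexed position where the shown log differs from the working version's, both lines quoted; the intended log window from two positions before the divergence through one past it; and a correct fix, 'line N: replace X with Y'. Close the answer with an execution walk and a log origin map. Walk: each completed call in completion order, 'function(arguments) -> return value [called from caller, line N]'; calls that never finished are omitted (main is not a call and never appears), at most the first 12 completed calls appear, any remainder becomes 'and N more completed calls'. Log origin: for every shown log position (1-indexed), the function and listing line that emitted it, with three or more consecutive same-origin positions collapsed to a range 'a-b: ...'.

Answer: the defect is in main at line 42.
Key fact: Log line 9 is where behavior first shows: 'bind_quota: inputs 5 and 2' appears instead of 'bind_quota: inputs 18 and 2'.
Call chain: main -> bind_quota(5, 2) (called at line 42).
First divergence: at position 9 the run shows 'bind_quota: inputs 5 and 2' where the working version logs 'bind_quota: inputs 18 and 2'.
Intended log window:
  7: clip_value called with 10, 2
  8: stage result 18
  9: bind_quota: inputs 18 and 2
Execution walk:
  gauge_drift([1, 11, 5, 9, 2, 3], 5) -> 2  [called from tally_events, line 10]
  tally_events([1, 11, 5, 9, 2, 3], 5) -> 10  [called from update_gauge, line 26]
  clip_value(10, 2) -> 18  [called from update_gauge, line 28]
  update_gauge([1, 11, 5, 9, 2, 3], 5) -> 18  [called from main, line 40]
  bind_quota(5, 2) -> 2  [called from main, line 42]
Origin of each log line:
  1 — main, line 39
  2 — update_gauge, line 25
  3 — tally_events, line 9
  4 — gauge_drift, line 2
  5 — gauge_drift, line 5
  6 — tally_events, line 11
  7 — clip_value, line 16
  8 — main, line 41
  9 — bind_quota, line 31
A correct fix: line 42: replace `width` with `span`.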